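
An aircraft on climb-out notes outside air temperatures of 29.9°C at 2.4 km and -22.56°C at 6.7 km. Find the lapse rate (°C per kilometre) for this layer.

12.2°C/km

Γ = −ΔT/Δz = (29.9 − (-22.56)) / (6700 − 2400) m
  = 52.46°C / 4.3 km = 12.2°C/km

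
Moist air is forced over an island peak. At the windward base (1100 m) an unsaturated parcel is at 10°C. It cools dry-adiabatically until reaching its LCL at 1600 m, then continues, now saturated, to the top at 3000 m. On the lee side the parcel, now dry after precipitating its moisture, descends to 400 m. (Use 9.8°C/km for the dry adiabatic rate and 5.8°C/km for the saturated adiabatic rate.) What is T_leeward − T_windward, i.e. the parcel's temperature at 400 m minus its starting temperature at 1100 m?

+12.46°C

From 1100 m to 1600 m (dry): cools by 9.8 × 0.5 = 4.9°C, giving 5.1°C.
From 1600 m to 3000 m (saturated): cools by 5.8 × 1.4 = 8.12°C, giving -3.02°C.
From 3000 m to 400 m (dry descent): warms by 9.8 × 2.6 = 25.48°C, giving 22.46°C.
Net change vs windward start: 22.46 − 10 = +12.46°C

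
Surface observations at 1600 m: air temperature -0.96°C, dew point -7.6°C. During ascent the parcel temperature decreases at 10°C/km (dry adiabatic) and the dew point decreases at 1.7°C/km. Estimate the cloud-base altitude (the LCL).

2400 m

T and T_d converge at 10 − 1.7 = 8.3°C per km
Height above start = (-0.96 − (-7.6)) / 8.3 = 0.8 km
LCL altitude = 1600 m + 800 m = 2400 m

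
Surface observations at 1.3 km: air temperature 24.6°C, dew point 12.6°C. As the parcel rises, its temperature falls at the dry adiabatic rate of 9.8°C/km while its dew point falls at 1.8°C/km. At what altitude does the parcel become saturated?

T and T_d converge at 9.8 − 1.8 = 8°C per km
Height above start = (24.6 − 12.6) / 8 = 1.5 km
LCL altitude = 1300 m + 1500 m = 2800 m

2.8 km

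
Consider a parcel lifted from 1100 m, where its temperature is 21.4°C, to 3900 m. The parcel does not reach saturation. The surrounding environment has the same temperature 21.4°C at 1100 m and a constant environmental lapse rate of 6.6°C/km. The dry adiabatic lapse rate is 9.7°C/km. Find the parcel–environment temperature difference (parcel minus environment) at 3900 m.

-8.68°C (parcel cooler than environment)

Parcel:
  Dry to 3900 m: -9.7 × 2.8 km = -27.16°C, so T = -5.76°C.
Environment:
  Environment to 3900 m: -6.6 × 2.8 km = -18.48°C, so T = 2.92°C.
T_parcel − T_env = -5.76 − 2.92 = -8.68°C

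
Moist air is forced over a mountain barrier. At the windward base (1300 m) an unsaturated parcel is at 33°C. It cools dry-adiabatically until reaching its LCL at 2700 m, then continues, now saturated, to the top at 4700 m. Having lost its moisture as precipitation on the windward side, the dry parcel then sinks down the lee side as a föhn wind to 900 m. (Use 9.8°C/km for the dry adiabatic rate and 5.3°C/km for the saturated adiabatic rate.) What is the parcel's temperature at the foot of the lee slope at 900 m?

1300–2700 m, dry: Δz = 1.4 km ⇒ ΔT = -13.72°C; T = 19.28°C
2700–4700 m, saturated: Δz = 2 km ⇒ ΔT = -10.6°C; T = 8.68°C
4700–900 m, dry descent: Δz = 3.8 km ⇒ ΔT = +37.24°C; T = 45.92°C

45.92°C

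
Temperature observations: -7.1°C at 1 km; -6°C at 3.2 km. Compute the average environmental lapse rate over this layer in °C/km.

-0.5°C/km

Γ = −ΔT/Δz = (-7.1 − (-6)) / (3200 − 1000) m
  = -1.1°C / 2.2 km = -0.5°C/km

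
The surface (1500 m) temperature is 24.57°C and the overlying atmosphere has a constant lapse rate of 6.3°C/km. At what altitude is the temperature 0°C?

Height above start = (24.57 − 0) / 6.3 = 3.9 km
Altitude = 1500 m + 3900 m = 5400 m

5400 m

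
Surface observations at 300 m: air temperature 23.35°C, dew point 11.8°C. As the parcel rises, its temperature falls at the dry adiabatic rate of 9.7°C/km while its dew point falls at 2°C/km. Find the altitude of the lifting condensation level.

T and T_d converge at 9.7 − 2 = 7.7°C per km
Height above start = (23.35 − 11.8) / 7.7 = 1.5 km
LCL altitude = 300 m + 1500 m = 1800 m

1800 m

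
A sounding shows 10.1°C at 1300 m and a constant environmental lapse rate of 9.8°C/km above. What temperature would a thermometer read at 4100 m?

-17.34°C

From 1300 m to 4100 m (environmental): cools by 9.8 × 2.8 = 27.44°C, giving -17.34°C.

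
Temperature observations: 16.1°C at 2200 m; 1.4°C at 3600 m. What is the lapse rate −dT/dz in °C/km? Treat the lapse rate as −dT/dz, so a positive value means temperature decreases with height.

Γ = −ΔT/Δz = (16.1 − 1.4) / (3600 − 2200) m
  = 14.7°C / 1.4 km = 10.5°C/km

10.5°C/km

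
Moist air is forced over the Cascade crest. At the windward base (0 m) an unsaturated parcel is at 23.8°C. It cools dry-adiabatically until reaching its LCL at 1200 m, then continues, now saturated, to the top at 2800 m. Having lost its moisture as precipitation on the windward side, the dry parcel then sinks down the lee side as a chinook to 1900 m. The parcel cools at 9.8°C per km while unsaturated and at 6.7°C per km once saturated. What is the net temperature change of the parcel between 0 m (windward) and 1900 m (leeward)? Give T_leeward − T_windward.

-13.66°C

0–1200 m, dry: Δz = 1.2 km ⇒ ΔT = -11.76°C; T = 12.04°C
1200–2800 m, saturated: Δz = 1.6 km ⇒ ΔT = -10.72°C; T = 1.32°C
2800–1900 m, dry descent: Δz = 0.9 km ⇒ ΔT = +8.82°C; T = 10.14°C
Net change vs windward start: 10.14 − 23.8 = -13.66°C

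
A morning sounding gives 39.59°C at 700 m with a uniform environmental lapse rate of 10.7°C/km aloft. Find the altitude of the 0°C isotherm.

Height above start = (39.59 − 0) / 10.7 = 3.7 km
Altitude = 700 m + 3700 m = 4400 m

4400 m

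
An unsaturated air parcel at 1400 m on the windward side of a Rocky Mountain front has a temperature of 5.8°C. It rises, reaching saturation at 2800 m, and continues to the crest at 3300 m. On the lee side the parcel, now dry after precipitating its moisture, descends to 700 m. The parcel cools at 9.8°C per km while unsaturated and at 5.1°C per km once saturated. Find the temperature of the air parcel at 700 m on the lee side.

15.01°C

1400–2800 m, dry: Δz = 1.4 km ⇒ ΔT = -13.72°C; T = -7.92°C
2800–3300 m, saturated: Δz = 0.5 km ⇒ ΔT = -2.55°C; T = -10.47°C
3300–700 m, dry descent: Δz = 2.6 km ⇒ ΔT = +25.48°C; T = 15.01°C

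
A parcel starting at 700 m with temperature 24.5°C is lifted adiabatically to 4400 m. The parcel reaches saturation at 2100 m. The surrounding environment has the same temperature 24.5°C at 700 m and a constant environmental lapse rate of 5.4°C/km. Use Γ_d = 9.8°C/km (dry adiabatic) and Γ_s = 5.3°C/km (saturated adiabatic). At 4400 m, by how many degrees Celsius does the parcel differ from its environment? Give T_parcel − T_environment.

-5.93°C (parcel cooler than environment)

Parcel:
  From 700 m to 2100 m (dry): cools by 9.8 × 1.4 = 13.72°C, giving 10.78°C.
  From 2100 m to 4400 m (saturated): cools by 5.3 × 2.3 = 12.19°C, giving -1.41°C.
Environment:
  From 700 m to 4400 m (environment): cools by 5.4 × 3.7 = 19.98°C, giving 4.52°C.
T_parcel − T_env = -1.41 − 4.52 = -5.93°C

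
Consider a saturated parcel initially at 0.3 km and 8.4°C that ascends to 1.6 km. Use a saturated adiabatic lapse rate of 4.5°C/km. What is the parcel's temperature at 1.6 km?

300 → 1600 m (saturated adiabatic, 4.5°C/km): ΔT = -4.5 × 1.3 = -5.85°C → T = 2.55°C

2.55°C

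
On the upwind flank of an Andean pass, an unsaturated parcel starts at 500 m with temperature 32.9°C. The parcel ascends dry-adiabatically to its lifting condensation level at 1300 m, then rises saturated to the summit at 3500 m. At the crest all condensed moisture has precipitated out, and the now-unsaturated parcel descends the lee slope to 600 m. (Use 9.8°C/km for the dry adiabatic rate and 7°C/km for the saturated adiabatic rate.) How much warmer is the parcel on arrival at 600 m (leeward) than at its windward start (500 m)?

+5.18°C

Dry to 1300 m: -9.8 × 0.8 km = -7.84°C, so T = 25.06°C.
Saturated to 3500 m: -7 × 2.2 km = -15.4°C, so T = 9.66°C.
Dry descent to 600 m: +9.8 × 2.9 km = +28.42°C, so T = 38.08°C.
Net change vs windward start: 38.08 − 32.9 = +5.18°C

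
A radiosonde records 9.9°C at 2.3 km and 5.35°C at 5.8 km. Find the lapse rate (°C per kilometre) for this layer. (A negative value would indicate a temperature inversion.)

1.3°C/km

Γ = −ΔT/Δz = (9.9 − 5.35) / (5800 − 2300) m
  = 4.55°C / 3.5 km = 1.3°C/km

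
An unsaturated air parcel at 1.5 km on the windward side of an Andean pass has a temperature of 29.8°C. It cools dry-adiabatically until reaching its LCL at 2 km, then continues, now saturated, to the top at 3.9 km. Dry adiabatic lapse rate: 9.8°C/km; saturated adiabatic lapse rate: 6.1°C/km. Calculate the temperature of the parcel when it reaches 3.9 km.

Dry to 2000 m: -9.8 × 0.5 km = -4.9°C, so T = 24.9°C.
Saturated to 3900 m: -6.1 × 1.9 km = -11.59°C, so T = 13.31°C.

13.31°C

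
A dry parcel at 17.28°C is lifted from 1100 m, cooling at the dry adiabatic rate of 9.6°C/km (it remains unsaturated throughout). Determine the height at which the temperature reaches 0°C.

Height above start = (17.28 − 0) / 9.6 = 1.8 km
Altitude = 1100 m + 1800 m = 2900 m

2900 m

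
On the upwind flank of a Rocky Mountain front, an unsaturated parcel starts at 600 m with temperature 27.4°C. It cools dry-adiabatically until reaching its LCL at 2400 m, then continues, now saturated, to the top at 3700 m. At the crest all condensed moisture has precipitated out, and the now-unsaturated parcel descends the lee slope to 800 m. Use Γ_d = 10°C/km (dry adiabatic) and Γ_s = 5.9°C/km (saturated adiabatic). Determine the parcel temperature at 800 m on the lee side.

30.73°C

600 → 2400 m (dry, 10°C/km): ΔT = -10 × 1.8 = -18°C → T = 9.4°C
2400 → 3700 m (saturated, 5.9°C/km): ΔT = -5.9 × 1.3 = -7.67°C → T = 1.73°C
3700 → 800 m (dry descent, 10°C/km): ΔT = +10 × 2.9 = +29°C → T = 30.73°C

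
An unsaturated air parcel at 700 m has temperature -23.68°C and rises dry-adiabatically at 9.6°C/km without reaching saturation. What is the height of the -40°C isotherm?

2400 m

Height above start = (-23.68 − (-40)) / 9.6 = 1.7 km
Altitude = 700 m + 1700 m = 2400 m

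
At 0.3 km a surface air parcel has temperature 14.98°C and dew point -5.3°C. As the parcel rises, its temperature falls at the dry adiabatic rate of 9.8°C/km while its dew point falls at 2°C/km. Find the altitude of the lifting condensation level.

2.9 km

T and T_d converge at 9.8 − 2 = 7.8°C per km
Height above start = (14.98 − (-5.3)) / 7.8 = 2.6 km
LCL altitude = 300 m + 2600 m = 2900 m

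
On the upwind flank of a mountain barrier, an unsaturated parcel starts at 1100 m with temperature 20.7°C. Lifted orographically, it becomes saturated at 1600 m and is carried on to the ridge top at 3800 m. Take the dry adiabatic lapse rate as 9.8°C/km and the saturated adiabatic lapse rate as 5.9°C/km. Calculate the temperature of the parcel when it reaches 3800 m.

Dry to 1600 m: -9.8 × 0.5 km = -4.9°C, so T = 15.8°C.
Saturated to 3800 m: -5.9 × 2.2 km = -12.98°C, so T = 2.82°C.

2.82°C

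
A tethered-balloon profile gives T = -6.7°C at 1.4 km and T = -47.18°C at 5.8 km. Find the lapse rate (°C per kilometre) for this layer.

Γ = −ΔT/Δz = (-6.7 − (-47.18)) / (5800 − 1400) m
  = 40.48°C / 4.4 km = 9.2°C/km

9.2°C/km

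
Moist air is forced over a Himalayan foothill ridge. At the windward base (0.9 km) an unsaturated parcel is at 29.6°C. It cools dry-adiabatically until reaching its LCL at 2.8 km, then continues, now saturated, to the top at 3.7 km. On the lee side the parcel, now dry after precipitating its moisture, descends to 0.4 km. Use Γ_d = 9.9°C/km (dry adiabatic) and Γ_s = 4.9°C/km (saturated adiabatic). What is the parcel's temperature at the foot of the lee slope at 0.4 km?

39.05°C

900 → 2800 m (dry, 9.9°C/km): ΔT = -9.9 × 1.9 = -18.81°C → T = 10.79°C
2800 → 3700 m (saturated, 4.9°C/km): ΔT = -4.9 × 0.9 = -4.41°C → T = 6.38°C
3700 → 400 m (dry descent, 9.9°C/km): ΔT = +9.9 × 3.3 = +32.67°C → T = 39.05°C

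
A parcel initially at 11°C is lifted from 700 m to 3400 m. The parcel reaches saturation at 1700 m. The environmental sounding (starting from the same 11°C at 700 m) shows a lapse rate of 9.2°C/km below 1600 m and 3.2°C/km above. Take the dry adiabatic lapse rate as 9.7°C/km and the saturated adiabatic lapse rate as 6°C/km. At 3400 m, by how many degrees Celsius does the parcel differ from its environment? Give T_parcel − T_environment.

Parcel:
  700–1700 m, dry: Δz = 1 km ⇒ ΔT = -9.7°C; T = 1.3°C
  1700–3400 m, saturated: Δz = 1.7 km ⇒ ΔT = -10.2°C; T = -8.9°C
Environment:
  700–1600 m, environment, lower layer: Δz = 0.9 km ⇒ ΔT = -8.28°C; T = 2.72°C
  1600–3400 m, environment, upper layer: Δz = 1.8 km ⇒ ΔT = -5.76°C; T = -3.04°C
T_parcel − T_env = -8.9 − (-3.04) = -5.86°C

-5.86°C (parcel cooler than environment)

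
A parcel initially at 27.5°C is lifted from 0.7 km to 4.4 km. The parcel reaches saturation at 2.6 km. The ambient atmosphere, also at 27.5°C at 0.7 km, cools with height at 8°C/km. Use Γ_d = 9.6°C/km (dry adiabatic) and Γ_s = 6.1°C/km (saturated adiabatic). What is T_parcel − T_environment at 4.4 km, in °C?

+0.38°C (parcel warmer than environment)

Parcel:
  700–2600 m, dry: Δz = 1.9 km ⇒ ΔT = -18.24°C; T = 9.26°C
  2600–4400 m, saturated: Δz = 1.8 km ⇒ ΔT = -10.98°C; T = -1.72°C
Environment:
  700–4400 m, environment: Δz = 3.7 km ⇒ ΔT = -29.6°C; T = -2.1°C
T_parcel − T_env = -1.72 − (-2.1) = +0.38°C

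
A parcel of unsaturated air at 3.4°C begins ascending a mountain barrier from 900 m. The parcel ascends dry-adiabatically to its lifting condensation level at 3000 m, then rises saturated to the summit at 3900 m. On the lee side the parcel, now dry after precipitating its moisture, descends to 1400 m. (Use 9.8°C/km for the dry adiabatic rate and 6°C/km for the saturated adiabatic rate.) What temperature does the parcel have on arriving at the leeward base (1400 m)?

1.92°C

From 900 m to 3000 m (dry): cools by 9.8 × 2.1 = 20.58°C, giving -17.18°C.
From 3000 m to 3900 m (saturated): cools by 6 × 0.9 = 5.4°C, giving -22.58°C.
From 3900 m to 1400 m (dry descent): warms by 9.8 × 2.5 = 24.5°C, giving 1.92°C.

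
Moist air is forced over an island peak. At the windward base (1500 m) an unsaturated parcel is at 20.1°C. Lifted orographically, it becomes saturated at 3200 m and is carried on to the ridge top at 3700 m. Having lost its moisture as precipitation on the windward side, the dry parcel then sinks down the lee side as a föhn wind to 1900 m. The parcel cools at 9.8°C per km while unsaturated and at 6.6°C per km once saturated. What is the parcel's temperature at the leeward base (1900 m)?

17.78°C

1500 → 3200 m (dry, 9.8°C/km): ΔT = -9.8 × 1.7 = -16.66°C → T = 3.44°C
3200 → 3700 m (saturated, 6.6°C/km): ΔT = -6.6 × 0.5 = -3.3°C → T = 0.14°C
3700 → 1900 m (dry descent, 9.8°C/km): ΔT = +9.8 × 1.8 = +17.64°C → T = 17.78°C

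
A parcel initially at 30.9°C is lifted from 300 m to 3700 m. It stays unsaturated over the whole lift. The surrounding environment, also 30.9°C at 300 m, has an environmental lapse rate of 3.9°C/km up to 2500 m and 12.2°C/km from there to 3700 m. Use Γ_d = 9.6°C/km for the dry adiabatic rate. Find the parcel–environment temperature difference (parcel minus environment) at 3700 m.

-9.42°C (parcel cooler than environment)

Parcel:
  300 → 3700 m (dry, 9.6°C/km): ΔT = -9.6 × 3.4 = -32.64°C → T = -1.74°C
Environment:
  300 → 2500 m (environment, lower layer, 3.9°C/km): ΔT = -3.9 × 2.2 = -8.58°C → T = 22.32°C
  2500 → 3700 m (environment, upper layer, 12.2°C/km): ΔT = -12.2 × 1.2 = -14.64°C → T = 7.68°C
T_parcel − T_env = -1.74 − 7.68 = -9.42°C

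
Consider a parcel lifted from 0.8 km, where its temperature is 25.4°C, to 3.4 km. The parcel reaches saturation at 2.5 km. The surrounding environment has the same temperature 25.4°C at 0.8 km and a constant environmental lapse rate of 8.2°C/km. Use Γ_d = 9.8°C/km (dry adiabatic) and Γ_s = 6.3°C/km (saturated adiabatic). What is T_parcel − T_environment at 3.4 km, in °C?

Parcel:
  800–2500 m, dry: Δz = 1.7 km ⇒ ΔT = -16.66°C; T = 8.74°C
  2500–3400 m, saturated: Δz = 0.9 km ⇒ ΔT = -5.67°C; T = 3.07°C
Environment:
  800–3400 m, environment: Δz = 2.6 km ⇒ ΔT = -21.32°C; T = 4.08°C
T_parcel − T_env = 3.07 − 4.08 = -1.01°C

-1.01°C (parcel cooler than environment)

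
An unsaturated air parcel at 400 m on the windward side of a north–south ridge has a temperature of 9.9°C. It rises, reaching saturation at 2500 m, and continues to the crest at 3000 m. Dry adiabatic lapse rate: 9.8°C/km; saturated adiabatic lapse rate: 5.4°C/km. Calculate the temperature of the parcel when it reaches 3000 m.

400–2500 m, dry: Δz = 2.1 km ⇒ ΔT = -20.58°C; T = -10.68°C
2500–3000 m, saturated: Δz = 0.5 km ⇒ ΔT = -2.7°C; T = -13.38°C

-13.38°C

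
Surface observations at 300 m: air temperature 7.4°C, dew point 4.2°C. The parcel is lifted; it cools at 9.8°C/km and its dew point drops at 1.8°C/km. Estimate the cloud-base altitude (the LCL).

700 m

T and T_d converge at 9.8 − 1.8 = 8°C per km
Height above start = (7.4 − 4.2) / 8 = 0.4 km
LCL altitude = 300 m + 400 m = 700 m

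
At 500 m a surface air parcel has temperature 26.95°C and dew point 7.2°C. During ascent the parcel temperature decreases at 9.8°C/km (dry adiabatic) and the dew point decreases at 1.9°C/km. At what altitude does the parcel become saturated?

T and T_d converge at 9.8 − 1.9 = 7.9°C per km
Height above start = (26.95 − 7.2) / 7.9 = 2.5 km
LCL altitude = 500 m + 2500 m = 3000 m

3000 m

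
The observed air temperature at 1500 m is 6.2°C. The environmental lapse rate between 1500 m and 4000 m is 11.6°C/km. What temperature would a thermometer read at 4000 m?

-22.8°C

From 1500 m to 4000 m (environmental): cools by 11.6 × 2.5 = 29°C, giving -22.8°C.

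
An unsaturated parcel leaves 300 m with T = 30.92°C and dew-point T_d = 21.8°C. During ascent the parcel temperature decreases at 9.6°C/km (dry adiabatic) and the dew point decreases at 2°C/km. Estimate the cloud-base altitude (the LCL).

T and T_d converge at 9.6 − 2 = 7.6°C per km
Height above start = (30.92 − 21.8) / 7.6 = 1.2 km
LCL altitude = 300 m + 1200 m = 1500 m

1500 m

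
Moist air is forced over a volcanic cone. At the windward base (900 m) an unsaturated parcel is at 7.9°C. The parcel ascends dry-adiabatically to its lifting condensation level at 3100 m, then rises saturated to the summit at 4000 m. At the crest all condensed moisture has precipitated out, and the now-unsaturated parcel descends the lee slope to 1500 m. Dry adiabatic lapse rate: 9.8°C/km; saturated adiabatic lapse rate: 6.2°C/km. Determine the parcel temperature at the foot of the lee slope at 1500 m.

From 900 m to 3100 m (dry): cools by 9.8 × 2.2 = 21.56°C, giving -13.66°C.
From 3100 m to 4000 m (saturated): cools by 6.2 × 0.9 = 5.58°C, giving -19.24°C.
From 4000 m to 1500 m (dry descent): warms by 9.8 × 2.5 = 24.5°C, giving 5.26°C.

5.26°C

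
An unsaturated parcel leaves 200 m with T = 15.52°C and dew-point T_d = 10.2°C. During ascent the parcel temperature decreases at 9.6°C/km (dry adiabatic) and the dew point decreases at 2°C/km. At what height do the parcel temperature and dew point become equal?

900 m

T and T_d converge at 9.6 − 2 = 7.6°C per km
Height above start = (15.52 − 10.2) / 7.6 = 0.7 km
LCL altitude = 200 m + 700 m = 900 m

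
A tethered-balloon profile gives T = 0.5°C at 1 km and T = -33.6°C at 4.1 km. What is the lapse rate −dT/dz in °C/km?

11°C/km

Γ = −ΔT/Δz = (0.5 − (-33.6)) / (4100 − 1000) m
  = 34.1°C / 3.1 km = 11°C/km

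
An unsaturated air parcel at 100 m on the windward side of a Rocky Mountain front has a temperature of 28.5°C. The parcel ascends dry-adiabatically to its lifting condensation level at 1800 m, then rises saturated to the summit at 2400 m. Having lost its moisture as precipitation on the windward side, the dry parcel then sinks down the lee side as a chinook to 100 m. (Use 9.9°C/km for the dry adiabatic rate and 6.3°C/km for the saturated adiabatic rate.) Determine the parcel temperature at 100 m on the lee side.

Dry to 1800 m: -9.9 × 1.7 km = -16.83°C, so T = 11.67°C.
Saturated to 2400 m: -6.3 × 0.6 km = -3.78°C, so T = 7.89°C.
Dry descent to 100 m: +9.9 × 2.3 km = +22.77°C, so T = 30.66°C.

30.66°C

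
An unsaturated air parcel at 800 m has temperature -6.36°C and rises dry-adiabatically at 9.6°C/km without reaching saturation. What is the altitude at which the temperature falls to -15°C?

1700 m

Height above start = (-6.36 − (-15)) / 9.6 = 0.9 km
Altitude = 800 m + 900 m = 1700 m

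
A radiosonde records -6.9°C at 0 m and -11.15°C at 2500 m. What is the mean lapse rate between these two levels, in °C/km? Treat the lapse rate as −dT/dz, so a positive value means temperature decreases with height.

1.7°C/km

Γ = −ΔT/Δz = (-6.9 − (-11.15)) / (2500 − 0) m
  = 4.25°C / 2.5 km = 1.7°C/km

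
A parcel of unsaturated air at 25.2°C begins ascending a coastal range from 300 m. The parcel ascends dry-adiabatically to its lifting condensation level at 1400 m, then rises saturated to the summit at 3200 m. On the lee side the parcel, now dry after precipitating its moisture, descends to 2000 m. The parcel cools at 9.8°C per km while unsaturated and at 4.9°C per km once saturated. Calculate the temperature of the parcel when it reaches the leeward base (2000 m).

From 300 m to 1400 m (dry): cools by 9.8 × 1.1 = 10.78°C, giving 14.42°C.
From 1400 m to 3200 m (saturated): cools by 4.9 × 1.8 = 8.82°C, giving 5.6°C.
From 3200 m to 2000 m (dry descent): warms by 9.8 × 1.2 = 11.76°C, giving 17.36°C.

17.36°C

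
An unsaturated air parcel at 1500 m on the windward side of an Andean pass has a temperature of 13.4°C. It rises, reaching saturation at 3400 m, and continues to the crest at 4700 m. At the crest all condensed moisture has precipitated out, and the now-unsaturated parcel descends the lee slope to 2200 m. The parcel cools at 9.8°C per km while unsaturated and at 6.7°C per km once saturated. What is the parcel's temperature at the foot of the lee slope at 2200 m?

Dry to 3400 m: -9.8 × 1.9 km = -18.62°C, so T = -5.22°C.
Saturated to 4700 m: -6.7 × 1.3 km = -8.71°C, so T = -13.93°C.
Dry descent to 2200 m: +9.8 × 2.5 km = +24.5°C, so T = 10.57°C.

10.57°C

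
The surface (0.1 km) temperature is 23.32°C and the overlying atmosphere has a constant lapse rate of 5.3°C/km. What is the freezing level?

4.5 km

Height above start = (23.32 − 0) / 5.3 = 4.4 km
Altitude = 100 m + 4400 m = 4500 m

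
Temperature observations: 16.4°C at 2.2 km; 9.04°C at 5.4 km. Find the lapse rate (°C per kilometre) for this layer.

Γ = −ΔT/Δz = (16.4 − 9.04) / (5400 − 2200) m
  = 7.36°C / 3.2 km = 2.3°C/km

2.3°C/km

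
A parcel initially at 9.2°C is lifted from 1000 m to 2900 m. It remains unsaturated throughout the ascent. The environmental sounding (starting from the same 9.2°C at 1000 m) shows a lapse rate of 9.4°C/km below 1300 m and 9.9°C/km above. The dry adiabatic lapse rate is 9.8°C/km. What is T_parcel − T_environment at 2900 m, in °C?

Parcel:
  From 1000 m to 2900 m (dry): cools by 9.8 × 1.9 = 18.62°C, giving -9.42°C.
Environment:
  From 1000 m to 1300 m (environment, lower layer): cools by 9.4 × 0.3 = 2.82°C, giving 6.38°C.
  From 1300 m to 2900 m (environment, upper layer): cools by 9.9 × 1.6 = 15.84°C, giving -9.46°C.
T_parcel − T_env = -9.42 − (-9.46) = +0.04°C

+0.04°C (parcel warmer than environment)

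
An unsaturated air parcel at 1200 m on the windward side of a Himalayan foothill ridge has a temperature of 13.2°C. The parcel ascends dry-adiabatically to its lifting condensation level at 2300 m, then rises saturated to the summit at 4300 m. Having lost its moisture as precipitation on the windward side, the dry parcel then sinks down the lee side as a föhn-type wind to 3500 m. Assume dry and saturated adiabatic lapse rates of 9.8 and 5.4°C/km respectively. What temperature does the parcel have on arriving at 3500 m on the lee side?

1200–2300 m, dry: Δz = 1.1 km ⇒ ΔT = -10.78°C; T = 2.42°C
2300–4300 m, saturated: Δz = 2 km ⇒ ΔT = -10.8°C; T = -8.38°C
4300–3500 m, dry descent: Δz = 0.8 km ⇒ ΔT = +7.84°C; T = -0.54°C

-0.54°C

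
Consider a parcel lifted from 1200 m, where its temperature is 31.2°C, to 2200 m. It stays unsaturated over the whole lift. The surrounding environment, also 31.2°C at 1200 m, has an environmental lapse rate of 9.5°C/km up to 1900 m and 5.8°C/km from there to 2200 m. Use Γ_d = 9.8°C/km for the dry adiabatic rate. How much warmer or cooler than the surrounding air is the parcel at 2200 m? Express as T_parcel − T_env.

-1.41°C (parcel cooler than environment)

Parcel:
  From 1200 m to 2200 m (dry): cools by 9.8 × 1 = 9.8°C, giving 21.4°C.
Environment:
  From 1200 m to 1900 m (environment, lower layer): cools by 9.5 × 0.7 = 6.65°C, giving 24.55°C.
  From 1900 m to 2200 m (environment, upper layer): cools by 5.8 × 0.3 = 1.74°C, giving 22.81°C.
T_parcel − T_env = 21.4 − 22.81 = -1.41°C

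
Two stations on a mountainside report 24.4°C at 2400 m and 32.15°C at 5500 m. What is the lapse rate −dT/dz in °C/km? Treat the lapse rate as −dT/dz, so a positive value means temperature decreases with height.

Γ = −ΔT/Δz = (24.4 − 32.15) / (5500 − 2400) m
  = -7.75°C / 3.1 km = -2.5°C/km

-2.5°C/km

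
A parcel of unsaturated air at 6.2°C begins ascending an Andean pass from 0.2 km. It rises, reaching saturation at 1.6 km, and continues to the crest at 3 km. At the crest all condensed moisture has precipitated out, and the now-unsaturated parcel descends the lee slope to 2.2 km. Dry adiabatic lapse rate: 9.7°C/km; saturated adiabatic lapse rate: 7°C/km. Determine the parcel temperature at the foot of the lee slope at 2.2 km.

From 200 m to 1600 m (dry): cools by 9.7 × 1.4 = 13.58°C, giving -7.38°C.
From 1600 m to 3000 m (saturated): cools by 7 × 1.4 = 9.8°C, giving -17.18°C.
From 3000 m to 2200 m (dry descent): warms by 9.7 × 0.8 = 7.76°C, giving -9.42°C.

-9.42°C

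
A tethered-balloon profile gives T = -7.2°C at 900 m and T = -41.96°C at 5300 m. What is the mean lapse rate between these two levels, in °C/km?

Γ = −ΔT/Δz = (-7.2 − (-41.96)) / (5300 − 900) m
  = 34.76°C / 4.4 km = 7.9°C/km

7.9°C/km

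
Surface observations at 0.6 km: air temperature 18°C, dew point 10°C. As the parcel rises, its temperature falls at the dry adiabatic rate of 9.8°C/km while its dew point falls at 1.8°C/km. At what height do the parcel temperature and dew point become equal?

1.6 km

T and T_d converge at 9.8 − 1.8 = 8°C per km
Height above start = (18 − 10) / 8 = 1 km
LCL altitude = 600 m + 1000 m = 1600 m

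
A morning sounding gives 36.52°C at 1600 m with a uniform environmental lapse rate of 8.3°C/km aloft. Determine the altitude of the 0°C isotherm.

6000 m

Height above start = (36.52 − 0) / 8.3 = 4.4 km
Altitude = 1600 m + 4400 m = 6000 m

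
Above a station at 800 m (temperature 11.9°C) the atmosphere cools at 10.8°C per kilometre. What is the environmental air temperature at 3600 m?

-18.34°C

800–3600 m, environmental: Δz = 2.8 km ⇒ ΔT = -30.24°C; T = -18.34°C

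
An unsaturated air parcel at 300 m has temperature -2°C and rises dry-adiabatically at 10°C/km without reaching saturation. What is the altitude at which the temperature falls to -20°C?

Height above start = (-2 − (-20)) / 10 = 1.8 km
Altitude = 300 m + 1800 m = 2100 m

2100 m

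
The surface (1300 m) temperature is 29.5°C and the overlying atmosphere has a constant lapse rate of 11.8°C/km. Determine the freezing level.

Height above start = (29.5 − 0) / 11.8 = 2.5 km
Altitude = 1300 m + 2500 m = 3800 m

3800 m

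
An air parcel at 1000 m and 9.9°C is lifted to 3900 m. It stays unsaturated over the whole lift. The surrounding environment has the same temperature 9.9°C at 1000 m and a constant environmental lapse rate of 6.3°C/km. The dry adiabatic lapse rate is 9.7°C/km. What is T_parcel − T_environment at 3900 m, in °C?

Parcel:
  1000–3900 m, dry: Δz = 2.9 km ⇒ ΔT = -28.13°C; T = -18.23°C
Environment:
  1000–3900 m, environment: Δz = 2.9 km ⇒ ΔT = -18.27°C; T = -8.37°C
T_parcel − T_env = -18.23 − (-8.37) = -9.86°C

-9.86°C (parcel cooler than environment)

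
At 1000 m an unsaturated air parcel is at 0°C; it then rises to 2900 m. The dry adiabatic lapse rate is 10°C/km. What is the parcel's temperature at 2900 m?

Dry adiabatic to 2900 m: -10 × 1.9 km = -19°C, so T = -19°C.

-19°C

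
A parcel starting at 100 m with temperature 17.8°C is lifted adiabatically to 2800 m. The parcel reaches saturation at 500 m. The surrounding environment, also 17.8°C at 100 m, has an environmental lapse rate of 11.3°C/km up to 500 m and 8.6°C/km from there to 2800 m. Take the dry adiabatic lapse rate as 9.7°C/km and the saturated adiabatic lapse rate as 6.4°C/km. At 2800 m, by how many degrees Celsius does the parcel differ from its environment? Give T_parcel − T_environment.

+5.7°C (parcel warmer than environment)

Parcel:
  From 100 m to 500 m (dry): cools by 9.7 × 0.4 = 3.88°C, giving 13.92°C.
  From 500 m to 2800 m (saturated): cools by 6.4 × 2.3 = 14.72°C, giving -0.8°C.
Environment:
  From 100 m to 500 m (environment, lower layer): cools by 11.3 × 0.4 = 4.52°C, giving 13.28°C.
  From 500 m to 2800 m (environment, upper layer): cools by 8.6 × 2.3 = 19.78°C, giving -6.5°C.
T_parcel − T_env = -0.8 − (-6.5) = +5.7°C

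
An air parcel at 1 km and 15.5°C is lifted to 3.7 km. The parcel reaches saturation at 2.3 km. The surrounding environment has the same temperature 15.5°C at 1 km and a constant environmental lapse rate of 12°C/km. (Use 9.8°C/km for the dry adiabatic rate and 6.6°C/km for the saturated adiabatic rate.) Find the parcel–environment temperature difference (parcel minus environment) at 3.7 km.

Parcel:
  1000–2300 m, dry: Δz = 1.3 km ⇒ ΔT = -12.74°C; T = 2.76°C
  2300–3700 m, saturated: Δz = 1.4 km ⇒ ΔT = -9.24°C; T = -6.48°C
Environment:
  1000–3700 m, environment: Δz = 2.7 km ⇒ ΔT = -32.4°C; T = -16.9°C
T_parcel − T_env = -6.48 − (-16.9) = +10.42°C

+10.42°C (parcel warmer than environment)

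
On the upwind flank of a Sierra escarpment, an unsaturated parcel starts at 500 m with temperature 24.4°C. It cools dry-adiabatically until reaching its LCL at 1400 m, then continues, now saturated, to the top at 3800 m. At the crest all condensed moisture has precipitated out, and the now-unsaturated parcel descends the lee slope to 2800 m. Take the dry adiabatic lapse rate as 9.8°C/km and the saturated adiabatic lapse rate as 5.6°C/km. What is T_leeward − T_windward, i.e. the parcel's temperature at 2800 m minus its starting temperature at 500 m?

From 500 m to 1400 m (dry): cools by 9.8 × 0.9 = 8.82°C, giving 15.58°C.
From 1400 m to 3800 m (saturated): cools by 5.6 × 2.4 = 13.44°C, giving 2.14°C.
From 3800 m to 2800 m (dry descent): warms by 9.8 × 1 = 9.8°C, giving 11.94°C.
Net change vs windward start: 11.94 − 24.4 = -12.46°C

-12.46°C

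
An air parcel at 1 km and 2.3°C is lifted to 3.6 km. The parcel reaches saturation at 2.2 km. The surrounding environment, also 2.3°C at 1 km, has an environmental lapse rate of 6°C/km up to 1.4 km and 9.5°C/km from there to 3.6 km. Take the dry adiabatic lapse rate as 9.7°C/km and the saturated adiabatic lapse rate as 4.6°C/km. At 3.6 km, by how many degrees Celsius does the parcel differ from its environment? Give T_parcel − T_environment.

+5.22°C (parcel warmer than environment)

Parcel:
  From 1000 m to 2200 m (dry): cools by 9.7 × 1.2 = 11.64°C, giving -9.34°C.
  From 2200 m to 3600 m (saturated): cools by 4.6 × 1.4 = 6.44°C, giving -15.78°C.
Environment:
  From 1000 m to 1400 m (environment, lower layer): cools by 6 × 0.4 = 2.4°C, giving -0.1°C.
  From 1400 m to 3600 m (environment, upper layer): cools by 9.5 × 2.2 = 20.9°C, giving -21°C.
T_parcel − T_env = -15.78 − (-21) = +5.22°C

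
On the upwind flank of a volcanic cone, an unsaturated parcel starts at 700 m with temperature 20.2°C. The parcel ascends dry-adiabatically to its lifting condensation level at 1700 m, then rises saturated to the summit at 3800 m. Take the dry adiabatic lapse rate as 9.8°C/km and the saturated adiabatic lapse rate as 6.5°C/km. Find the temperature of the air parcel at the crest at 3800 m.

-3.25°C

From 700 m to 1700 m (dry): cools by 9.8 × 1 = 9.8°C, giving 10.4°C.
From 1700 m to 3800 m (saturated): cools by 6.5 × 2.1 = 13.65°C, giving -3.25°C.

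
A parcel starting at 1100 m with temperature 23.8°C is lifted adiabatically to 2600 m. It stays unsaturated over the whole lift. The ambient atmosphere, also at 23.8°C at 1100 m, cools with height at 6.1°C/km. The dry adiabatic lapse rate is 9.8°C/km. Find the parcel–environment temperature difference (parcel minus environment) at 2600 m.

-5.55°C (parcel cooler than environment)

Parcel:
  From 1100 m to 2600 m (dry): cools by 9.8 × 1.5 = 14.7°C, giving 9.1°C.
Environment:
  From 1100 m to 2600 m (environment): cools by 6.1 × 1.5 = 9.15°C, giving 14.65°C.
T_parcel − T_env = 9.1 − 14.65 = -5.55°C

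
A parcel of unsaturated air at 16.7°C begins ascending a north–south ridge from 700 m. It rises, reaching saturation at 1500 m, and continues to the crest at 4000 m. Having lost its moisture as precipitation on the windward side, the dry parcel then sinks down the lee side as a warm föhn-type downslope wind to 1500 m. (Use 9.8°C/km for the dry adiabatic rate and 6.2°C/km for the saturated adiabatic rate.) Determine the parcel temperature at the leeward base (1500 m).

17.86°C

700 → 1500 m (dry, 9.8°C/km): ΔT = -9.8 × 0.8 = -7.84°C → T = 8.86°C
1500 → 4000 m (saturated, 6.2°C/km): ΔT = -6.2 × 2.5 = -15.5°C → T = -6.64°C
4000 → 1500 m (dry descent, 9.8°C/km): ΔT = +9.8 × 2.5 = +24.5°C → T = 17.86°C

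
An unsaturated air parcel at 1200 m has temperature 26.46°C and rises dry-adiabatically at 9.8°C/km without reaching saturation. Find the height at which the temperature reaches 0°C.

Height above start = (26.46 − 0) / 9.8 = 2.7 km
Altitude = 1200 m + 2700 m = 3900 m

3900 m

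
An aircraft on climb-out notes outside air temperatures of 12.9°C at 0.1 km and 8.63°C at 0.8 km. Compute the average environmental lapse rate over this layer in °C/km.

6.1°C/km

Γ = −ΔT/Δz = (12.9 − 8.63) / (800 − 100) m
  = 4.27°C / 0.7 km = 6.1°C/km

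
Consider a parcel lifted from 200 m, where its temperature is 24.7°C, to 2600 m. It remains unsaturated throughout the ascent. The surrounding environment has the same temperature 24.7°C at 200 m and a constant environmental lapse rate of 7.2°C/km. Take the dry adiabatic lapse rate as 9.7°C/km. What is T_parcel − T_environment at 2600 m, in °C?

Parcel:
  200–2600 m, dry: Δz = 2.4 km ⇒ ΔT = -23.28°C; T = 1.42°C
Environment:
  200–2600 m, environment: Δz = 2.4 km ⇒ ΔT = -17.28°C; T = 7.42°C
T_parcel − T_env = 1.42 − 7.42 = -6°C

-6°C (parcel cooler than environment)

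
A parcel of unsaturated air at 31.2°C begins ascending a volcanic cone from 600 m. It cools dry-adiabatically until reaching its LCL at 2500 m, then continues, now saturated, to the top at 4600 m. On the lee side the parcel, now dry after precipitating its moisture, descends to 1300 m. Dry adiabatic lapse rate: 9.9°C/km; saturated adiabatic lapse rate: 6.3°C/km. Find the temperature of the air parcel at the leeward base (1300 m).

Dry to 2500 m: -9.9 × 1.9 km = -18.81°C, so T = 12.39°C.
Saturated to 4600 m: -6.3 × 2.1 km = -13.23°C, so T = -0.84°C.
Dry descent to 1300 m: +9.9 × 3.3 km = +32.67°C, so T = 31.83°C.

31.83°C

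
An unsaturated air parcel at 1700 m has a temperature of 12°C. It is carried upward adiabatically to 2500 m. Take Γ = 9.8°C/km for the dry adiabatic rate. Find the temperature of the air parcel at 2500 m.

4.16°C

From 1700 m to 2500 m (dry adiabatic): cools by 9.8 × 0.8 = 7.84°C, giving 4.16°C.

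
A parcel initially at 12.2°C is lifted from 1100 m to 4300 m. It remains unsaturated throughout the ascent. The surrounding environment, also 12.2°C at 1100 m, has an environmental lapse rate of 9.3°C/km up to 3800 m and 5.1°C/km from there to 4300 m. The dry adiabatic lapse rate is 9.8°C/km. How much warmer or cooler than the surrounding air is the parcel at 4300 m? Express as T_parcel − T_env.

-3.7°C (parcel cooler than environment)

Parcel:
  1100 → 4300 m (dry, 9.8°C/km): ΔT = -9.8 × 3.2 = -31.36°C → T = -19.16°C
Environment:
  1100 → 3800 m (environment, lower layer, 9.3°C/km): ΔT = -9.3 × 2.7 = -25.11°C → T = -12.91°C
  3800 → 4300 m (environment, upper layer, 5.1°C/km): ΔT = -5.1 × 0.5 = -2.55°C → T = -15.46°C
T_parcel − T_env = -19.16 − (-15.46) = -3.7°C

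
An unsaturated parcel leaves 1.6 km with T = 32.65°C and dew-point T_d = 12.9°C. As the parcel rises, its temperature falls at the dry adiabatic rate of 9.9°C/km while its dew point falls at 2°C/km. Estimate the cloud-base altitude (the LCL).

4.1 km

T and T_d converge at 9.9 − 2 = 7.9°C per km
Height above start = (32.65 − 12.9) / 7.9 = 2.5 km
LCL altitude = 1600 m + 2500 m = 4100 m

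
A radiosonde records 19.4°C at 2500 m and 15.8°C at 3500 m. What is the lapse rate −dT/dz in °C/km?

3.6°C/km

Γ = −ΔT/Δz = (19.4 − 15.8) / (3500 − 2500) m
  = 3.6°C / 1 km = 3.6°C/km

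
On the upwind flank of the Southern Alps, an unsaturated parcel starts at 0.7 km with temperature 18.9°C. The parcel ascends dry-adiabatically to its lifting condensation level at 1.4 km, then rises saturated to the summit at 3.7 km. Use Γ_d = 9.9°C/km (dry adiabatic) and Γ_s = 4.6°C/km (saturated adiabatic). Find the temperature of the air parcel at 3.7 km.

From 700 m to 1400 m (dry): cools by 9.9 × 0.7 = 6.93°C, giving 11.97°C.
From 1400 m to 3700 m (saturated): cools by 4.6 × 2.3 = 10.58°C, giving 1.39°C.

1.39°C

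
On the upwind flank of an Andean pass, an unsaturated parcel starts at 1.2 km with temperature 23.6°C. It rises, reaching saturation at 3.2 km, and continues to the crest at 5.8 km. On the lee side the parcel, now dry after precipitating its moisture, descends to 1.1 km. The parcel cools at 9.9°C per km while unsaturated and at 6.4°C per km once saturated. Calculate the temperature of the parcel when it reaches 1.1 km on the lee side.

1200 → 3200 m (dry, 9.9°C/km): ΔT = -9.9 × 2 = -19.8°C → T = 3.8°C
3200 → 5800 m (saturated, 6.4°C/km): ΔT = -6.4 × 2.6 = -16.64°C → T = -12.84°C
5800 → 1100 m (dry descent, 9.9°C/km): ΔT = +9.9 × 4.7 = +46.53°C → T = 33.69°C

33.69°C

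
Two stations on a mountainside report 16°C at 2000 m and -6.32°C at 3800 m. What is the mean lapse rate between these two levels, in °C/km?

Γ = −ΔT/Δz = (16 − (-6.32)) / (3800 − 2000) m
  = 22.32°C / 1.8 km = 12.4°C/km

12.4°C/km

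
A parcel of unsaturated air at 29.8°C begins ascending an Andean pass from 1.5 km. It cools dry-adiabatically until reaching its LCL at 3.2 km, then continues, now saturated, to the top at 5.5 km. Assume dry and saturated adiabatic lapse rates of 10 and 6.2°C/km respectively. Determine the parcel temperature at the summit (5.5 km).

Dry to 3200 m: -10 × 1.7 km = -17°C, so T = 12.8°C.
Saturated to 5500 m: -6.2 × 2.3 km = -14.26°C, so T = -1.46°C.

-1.46°C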